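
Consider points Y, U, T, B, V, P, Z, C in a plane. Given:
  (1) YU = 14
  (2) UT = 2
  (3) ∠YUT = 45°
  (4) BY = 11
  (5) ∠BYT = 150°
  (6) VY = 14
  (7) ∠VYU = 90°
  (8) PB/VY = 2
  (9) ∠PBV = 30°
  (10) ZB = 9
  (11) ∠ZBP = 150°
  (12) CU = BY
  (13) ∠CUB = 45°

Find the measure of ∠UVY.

Step 1: By the law of cosines on triangle VYU: VU² = 14² + 14² − 2·14·14·cos(90°) = 392, so VU = 14·√2.
Step 2: By the inverse law of cosines on triangle UVY: cos(∠UVY) = ((14·√2)² + 14² − 14²) / (2·14·√2·14) = 392/554.37 = 0.7071, so ∠UVY = 45°.

Therefore, the measure of angle ∠UVY = 45°.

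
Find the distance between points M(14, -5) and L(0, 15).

d = sqrt((0 - 14)^2 + (15 - -5)^2)
d = sqrt(-14^2 + 20^2)
d = sqrt(196 + 400)
d = sqrt(596) = 2*sqrt(149)

2*sqrt(149)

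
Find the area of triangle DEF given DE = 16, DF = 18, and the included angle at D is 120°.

When two sides and the included angle are known, the area formula is (1/2)ab sin(C).
The height from one side to the opposite vertex is 18 sin(120°) = 9*sqrt(3).
Area = (1/2) * 16 * 9*sqrt(3) = 72*sqrt(3).

72*sqrt(3)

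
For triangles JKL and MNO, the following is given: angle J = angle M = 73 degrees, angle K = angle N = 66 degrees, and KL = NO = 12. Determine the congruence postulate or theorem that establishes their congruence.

The given information matches AAS: Two pairs of corresponding angles and a non-included side are equal (Angle-Angle-Side).

AAS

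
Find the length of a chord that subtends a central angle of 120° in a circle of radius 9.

Chord = 2(9) sin(60°) = 9*sqrt(3)

9*sqrt(3)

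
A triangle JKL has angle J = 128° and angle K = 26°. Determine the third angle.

Let angle L = x. Then 128 + 26 + x = 180.
x = 180 - 154 = 26 degrees.

26 degrees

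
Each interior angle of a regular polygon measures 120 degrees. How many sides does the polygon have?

Each interior angle of a regular n-gon is (n - 2) * 180 / n.
Setting this equal to 120:
(n - 2) * 180 / n = 120
Each exterior angle = 180 - 120 = 60 degrees.
Since exterior angles sum to 360: n = 360 / 60 = 6.

6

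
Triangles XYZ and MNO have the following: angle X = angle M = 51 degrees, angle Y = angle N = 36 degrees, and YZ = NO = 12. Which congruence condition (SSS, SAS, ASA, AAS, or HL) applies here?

Consider the given information: angle X = angle M = 51 degrees, angle Y = angle N = 36 degrees, and YZ = NO = 12
This is not SSS or HL: SSS requires all three pairs of sides, but we don't have that. HL only applies to right triangles with matching hypotenuse and leg.
The correct criterion is AAS. Two pairs of corresponding angles and a non-included side are equal (Angle-Angle-Side).

AAS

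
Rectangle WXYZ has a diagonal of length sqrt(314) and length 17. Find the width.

Using the Pythagorean theorem: d^2 = a^2 + b^2
b^2 = d^2 - a^2
b^2 = 314 - 289
b^2 = 25
b = sqrt(25) = 5

5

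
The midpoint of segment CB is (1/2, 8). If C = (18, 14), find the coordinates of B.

Using the midpoint formula: M = ((x1 + x2)/2, (y1 + y2)/2)
We know M = (1/2, 8) and C = (18, 14)
For x: 1/2 = (18 + x2)/2, so x2 = 2*1/2 - 18 = -17
For y: 8 = (14 + y2)/2, so y2 = 2*8 - 14 = 2
B = (-17, 2)

(-17, 2)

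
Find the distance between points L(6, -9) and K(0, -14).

d = sqrt((0 - 6)^2 + (-14 - -9)^2)
d = sqrt(-6^2 + -5^2)
d = sqrt(36 + 25)
d = sqrt(61)

sqrt(61)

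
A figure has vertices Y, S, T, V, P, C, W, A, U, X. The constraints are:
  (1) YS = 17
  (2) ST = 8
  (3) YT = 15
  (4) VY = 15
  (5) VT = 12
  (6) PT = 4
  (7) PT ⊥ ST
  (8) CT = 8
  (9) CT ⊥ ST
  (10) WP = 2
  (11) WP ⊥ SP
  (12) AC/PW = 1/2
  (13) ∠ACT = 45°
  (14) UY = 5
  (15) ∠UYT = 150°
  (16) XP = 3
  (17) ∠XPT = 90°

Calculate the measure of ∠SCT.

Step 1: By the law of cosines on triangle CTS: CS² = 8² + 8² − 2·8·8·cos(90°) = 128, so CS = 8·√2.
Step 2: By the inverse law of cosines on triangle SCT: cos(∠SCT) = ((8·√2)² + 8² − 8²) / (2·8·√2·8) = 128/181.02 = 0.7071, so ∠SCT = 45°.

Therefore, the measure of angle ∠SCT = 45°.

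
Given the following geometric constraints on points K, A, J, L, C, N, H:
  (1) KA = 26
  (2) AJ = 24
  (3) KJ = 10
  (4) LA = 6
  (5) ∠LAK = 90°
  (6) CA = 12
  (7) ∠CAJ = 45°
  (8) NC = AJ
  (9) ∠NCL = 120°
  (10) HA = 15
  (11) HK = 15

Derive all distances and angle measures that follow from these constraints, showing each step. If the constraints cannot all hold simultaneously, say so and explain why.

The constraints are consistent.

From the given relations:
  NC = AJ = 24

Step 1: From KA = 26, AL = 6, and ∠KAL = 90°, by the law of cosines:
  KL² = KA² + AL² - 2·KA·AL·cos(90°) = 676 + 36 - 0 = 712
  KL = 2·√178

Step 2: From JA = 24, AC = 12, and ∠JAC = 45°, by the law of cosines:
  JC² = JA² + AC² - 2·JA·AC·cos(45°) = 576 + 144 - 407.3 = 312.7
  JC ≈ 17.68

Step 3: From KA = 26, KH = 15, AH = 15, by the inverse law of cosines:
  cos(∠AKH) = (KA² + KH² - AH²) / (2·KA·KH)
  ∠AKH = 29.93°

Step 4: From KA = 26, KJ = 10, AJ = 24, by the inverse law of cosines:
  cos(∠AKJ) = (KA² + KJ² - AJ²) / (2·KA·KJ)
  ∠AKJ = 67.38°

Step 5: From AH = 15, AK = 26, HK = 15, by the inverse law of cosines:
  cos(∠HAK) = (AH² + AK² - HK²) / (2·AH·AK)
  ∠HAK = 29.93°

Step 6: From AJ = 24, AK = 26, JK = 10, by the inverse law of cosines:
  cos(∠JAK) = (AJ² + AK² - JK²) / (2·AJ·AK)
  ∠JAK = 22.62°

Step 7: From JA = 24, JK = 10, AK = 26, by the inverse law of cosines:
  cos(∠AJK) = (JA² + JK² - AK²) / (2·JA·JK)
  ∠AJK = 90°

Step 8: From HA = 15, HK = 15, AK = 26, by the inverse law of cosines:
  cos(∠AHK) = (HA² + HK² - AK²) / (2·HA·HK)
  ∠AHK = 120.15°

Step 9: From KA = 26, KL = 2·√178, AL = 6, by the inverse law of cosines:
  cos(∠AKL) = (KA² + KL² - AL²) / (2·KA·KL)
  ∠AKL = 12.99°

Step 10: From JA = 24, JC = 17.68, AC = 12, by the inverse law of cosines:
  cos(∠AJC) = (JA² + JC² - AC²) / (2·JA·JC)
  ∠AJC = 28.68°

Step 11: From LA = 6, LK = 2·√178, AK = 26, by the inverse law of cosines:
  cos(∠ALK) = (LA² + LK² - AK²) / (2·LA·LK)
  ∠ALK = 77.01°

Step 12: From CA = 12, CJ = 17.68, AJ = 24, by the inverse law of cosines:
  cos(∠ACJ) = (CA² + CJ² - AJ²) / (2·CA·CJ)
  ∠ACJ = 106.32°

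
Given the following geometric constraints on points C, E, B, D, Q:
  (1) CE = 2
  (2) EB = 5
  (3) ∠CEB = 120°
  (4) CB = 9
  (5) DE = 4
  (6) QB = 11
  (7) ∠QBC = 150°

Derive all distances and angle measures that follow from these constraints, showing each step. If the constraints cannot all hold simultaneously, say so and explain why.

These constraints are not satisfiable: (1), (2) and (3) already determine CB: by the law of cosines CB² = 2² + 5² − 2·2·5·cos(120°) = 39, so CB = √39, which contradicts (4) CB = 9. No planar figure meets all of them, so nothing further can be derived.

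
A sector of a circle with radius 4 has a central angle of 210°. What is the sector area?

Sector area = π(4²)(7/12) = 28*pi/3

28*pi/3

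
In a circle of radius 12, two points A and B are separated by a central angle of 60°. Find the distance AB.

Chord = 2(12) sin(30°) = 12

12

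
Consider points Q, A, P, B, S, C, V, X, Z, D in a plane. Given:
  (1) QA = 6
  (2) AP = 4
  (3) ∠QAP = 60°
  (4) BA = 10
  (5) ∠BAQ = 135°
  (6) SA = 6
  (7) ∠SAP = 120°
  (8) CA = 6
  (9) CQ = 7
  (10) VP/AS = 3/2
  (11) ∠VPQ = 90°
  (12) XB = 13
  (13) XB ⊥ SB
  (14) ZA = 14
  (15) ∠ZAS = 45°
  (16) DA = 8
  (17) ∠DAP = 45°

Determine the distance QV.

From the given relations: VP = 3/2·AS = 3/2·6 = 9.
Step 1: By the law of cosines on triangle PAQ: PQ² = 4² + 6² − 2·4·6·cos(60°) = 28, so PQ = 2·√7.
Step 2: By the law of cosines on triangle QPV: QV² = (2·√7)² + 9² − 2·2·√7·9·cos(90°) = 109, so QV = √109.

Therefore, the length of QV = √109.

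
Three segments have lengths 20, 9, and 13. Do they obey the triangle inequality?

Sort the sides: 9, 13, 20.
It suffices to check that the sum of the two smallest exceeds the largest:
9 + 13 = 22 > 20. ✓
Yes, a valid triangle can be formed.

Yes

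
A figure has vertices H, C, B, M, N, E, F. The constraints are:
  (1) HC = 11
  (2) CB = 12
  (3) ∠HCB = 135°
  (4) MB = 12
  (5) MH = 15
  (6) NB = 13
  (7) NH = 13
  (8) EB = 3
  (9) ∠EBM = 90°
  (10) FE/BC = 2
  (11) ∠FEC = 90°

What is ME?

Step 1: By the law of cosines on triangle MBE: ME² = 12² + 3² − 2·12·3·cos(90°) = 153, so ME = 3·√17.

Therefore, the length of ME = 3·√17.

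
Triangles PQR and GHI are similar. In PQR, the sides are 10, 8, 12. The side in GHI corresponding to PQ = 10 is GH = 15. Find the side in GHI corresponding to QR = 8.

k = 15/10 = 3/2. HI = 3/2 * 8 = 12.

12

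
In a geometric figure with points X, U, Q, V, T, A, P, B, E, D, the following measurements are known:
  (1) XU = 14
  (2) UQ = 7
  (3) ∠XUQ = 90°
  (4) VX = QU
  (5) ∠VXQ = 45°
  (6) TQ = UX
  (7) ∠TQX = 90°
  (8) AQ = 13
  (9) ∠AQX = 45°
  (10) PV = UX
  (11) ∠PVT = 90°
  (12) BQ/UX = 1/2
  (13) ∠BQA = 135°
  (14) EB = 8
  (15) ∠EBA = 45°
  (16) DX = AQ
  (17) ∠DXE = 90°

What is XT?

From the given relations: TQ = UX = 14.
Step 1: By the law of cosines on triangle XUQ: XQ² = 14² + 7² − 2·14·7·cos(90°) = 245, so XQ = 7·√5.
Step 2: By the law of cosines on triangle XQT: XT² = (7·√5)² + 14² − 2·7·√5·14·cos(90°) = 441, so XT = 21.

Therefore, the length of XT = 21.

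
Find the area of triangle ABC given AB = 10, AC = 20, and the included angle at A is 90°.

Area = (1/2) * AB * AC * sin(A)
Area = (1/2) * 10 * 20 * sin(90°)
Area = (1/2) * 10 * 20 * 1
Area = 100

100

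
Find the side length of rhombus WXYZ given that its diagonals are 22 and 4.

The diagonals of a rhombus bisect each other at right angles.
Half-diagonals: 22/2 = 11 and 4/2 = 2
side = sqrt(11^2 + 2^2)
side = sqrt(121 + 4)
side = sqrt(125) = 5*sqrt(5)

5*sqrt(5)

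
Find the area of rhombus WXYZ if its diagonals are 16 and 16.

Area = (16 * 16) / 2 = 256 / 2 = 128

128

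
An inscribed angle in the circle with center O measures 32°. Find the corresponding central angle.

The inscribed angle theorem states that a central angle is always twice any inscribed angle that subtends the same arc.
Since the inscribed angle is 32°, the central angle = 2 × 32° = 64°.

64°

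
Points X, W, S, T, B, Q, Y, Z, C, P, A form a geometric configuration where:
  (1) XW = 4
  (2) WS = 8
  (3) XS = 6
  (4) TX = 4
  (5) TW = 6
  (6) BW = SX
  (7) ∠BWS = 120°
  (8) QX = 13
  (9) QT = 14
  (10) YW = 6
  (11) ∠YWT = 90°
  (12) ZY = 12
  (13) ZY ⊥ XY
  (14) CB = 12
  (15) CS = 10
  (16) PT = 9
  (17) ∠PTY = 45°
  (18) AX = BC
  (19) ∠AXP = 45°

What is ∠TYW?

Step 1: By the law of cosines on triangle YWT: YT² = 6² + 6² − 2·6·6·cos(90°) = 72, so YT = 6·√2.
Step 2: By the inverse law of cosines on triangle TYW: cos(∠TYW) = ((6·√2)² + 6² − 6²) / (2·6·√2·6) = 72/101.82 = 0.7071, so ∠TYW = 45°.

Therefore, the measure of angle ∠TYW = 45°.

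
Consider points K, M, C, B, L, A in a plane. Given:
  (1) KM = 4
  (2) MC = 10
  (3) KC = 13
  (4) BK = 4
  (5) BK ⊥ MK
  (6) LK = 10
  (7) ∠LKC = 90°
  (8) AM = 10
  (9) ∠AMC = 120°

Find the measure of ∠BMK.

Step 1: By the law of cosines on triangle MKB: MB² = 4² + 4² − 2·4·4·cos(90°) = 32, so MB = 4·√2.
Step 2: By the inverse law of cosines on triangle BMK: cos(∠BMK) = ((4·√2)² + 4² − 4²) / (2·4·√2·4) = 32/45.25 = 0.7071, so ∠BMK = 45°.

Therefore, the measure of angle ∠BMK = 45°.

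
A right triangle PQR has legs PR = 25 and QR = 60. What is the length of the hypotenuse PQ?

PQ = sqrt(25^2 + 60^2) = sqrt(4225) = 65

65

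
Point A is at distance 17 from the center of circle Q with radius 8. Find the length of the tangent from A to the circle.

Let T be the point of tangency. Then QT ⊥ AT (radius ⊥ tangent).
In right triangle QTA: QA² = QT² + AT²
17² = 8² + AT²
AT² = 225, AT = 15

15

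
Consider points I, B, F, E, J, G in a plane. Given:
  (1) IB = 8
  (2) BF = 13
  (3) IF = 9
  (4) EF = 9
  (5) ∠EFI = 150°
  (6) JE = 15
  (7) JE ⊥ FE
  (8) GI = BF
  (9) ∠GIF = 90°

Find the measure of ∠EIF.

Step 1: By the law of cosines on triangle IFE: IE² = 9² + 9² − 2·9·9·cos(150°) = 302.3, so IE ≈ 17.39.
Step 2: By the inverse law of cosines on triangle EIF: cos(∠EIF) = (17.39² + 9² − 9²) / (2·17.39·9) = 302.3/312.96 = 0.9659, so ∠EIF = 15°.

Therefore, the measure of angle ∠EIF = 15°.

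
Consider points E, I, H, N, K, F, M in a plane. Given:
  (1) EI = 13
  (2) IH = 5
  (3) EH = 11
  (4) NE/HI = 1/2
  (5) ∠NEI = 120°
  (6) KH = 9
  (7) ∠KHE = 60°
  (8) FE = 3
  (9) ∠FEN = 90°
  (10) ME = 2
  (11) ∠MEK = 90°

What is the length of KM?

Step 1: By the law of cosines on triangle EHK: EK² = 11² + 9² − 2·11·9·cos(60°) = 103, so EK = √103.
Step 2: By the law of cosines on triangle KEM: KM² = √103² + 2² − 2·√103·2·cos(90°) = 107, so KM = √107.

Therefore, the length of KM = √107.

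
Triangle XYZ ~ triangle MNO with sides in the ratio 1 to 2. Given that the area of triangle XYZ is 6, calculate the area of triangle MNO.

Area ratio = (1/2)^2 = 1/4. Area of MNO = 6 * 4/1 = 24.

24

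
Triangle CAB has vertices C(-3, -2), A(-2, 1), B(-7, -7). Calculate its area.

Using the Shoelace formula for a triangle:
Area = (1/2)|x0(y1 - y2) + x1(y2 - y0) + x2(y0 - y1)|
Area = (1/2)|-3(1 - -7) + -2(-7 - -2) + -7(-2 - 1)|
Area = (1/2)|-24 + 10 + 21|
Area = (1/2)|7|
Area = (1/2)(7)
Area = 7/2

7/2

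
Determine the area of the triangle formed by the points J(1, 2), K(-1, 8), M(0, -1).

Using the Shoelace formula for a triangle:
Area = (1/2)|x0(y1 - y2) + x1(y2 - y0) + x2(y0 - y1)|
Area = (1/2)|1(8 - -1) + -1(-1 - 2) + 0(2 - 8)|
Area = (1/2)|9 + 3 + 0|
Area = (1/2)|12|
Area = (1/2)(12)
Area = 6

6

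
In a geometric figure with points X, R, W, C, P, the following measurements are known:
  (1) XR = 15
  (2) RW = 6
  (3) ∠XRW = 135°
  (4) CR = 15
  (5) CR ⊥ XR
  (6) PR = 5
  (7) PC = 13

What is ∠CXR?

Step 1: By the law of cosines on triangle XRC: XC² = 15² + 15² − 2·15·15·cos(90°) = 450, so XC = 15·√2.
Step 2: By the inverse law of cosines on triangle CXR: cos(∠CXR) = ((15·√2)² + 15² − 15²) / (2·15·√2·15) = 450/636.4 = 0.7071, so ∠CXR = 45°.

Therefore, the measure of angle ∠CXR = 45°.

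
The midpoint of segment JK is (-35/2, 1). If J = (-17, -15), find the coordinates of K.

Using the midpoint formula: M = ((x1 + x2)/2, (y1 + y2)/2)
We know M = (-35/2, 1) and J = (-17, -15)
For x: -35/2 = (-17 + x2)/2, so x2 = 2*-35/2 - -17 = -18
For y: 1 = (-15 + y2)/2, so y2 = 2*1 - -15 = 17
K = (-18, 17)

(-18, 17)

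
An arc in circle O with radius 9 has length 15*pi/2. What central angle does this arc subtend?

Arc length L = 2πr × θ/360, so θ = 360L / (2πr).
θ = 360 × 15*pi/2 / (2π × 9)
θ = 150°
θ = 150°

150°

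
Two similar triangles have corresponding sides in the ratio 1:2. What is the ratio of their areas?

The ratio of areas of similar triangles equals the square of the side ratio.
Side ratio = 1:2
Area ratio = (1/2)^2 = 1/4 = 1:4

1:4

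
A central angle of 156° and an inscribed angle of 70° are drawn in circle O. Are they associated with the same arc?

By the inscribed angle theorem, the inscribed angle for a central angle of 156° should be 156° / 2 = 78°.
The given inscribed angle is 70°, which does not equal 78°.
Therefore, no, they do not correspond to the same arc.

No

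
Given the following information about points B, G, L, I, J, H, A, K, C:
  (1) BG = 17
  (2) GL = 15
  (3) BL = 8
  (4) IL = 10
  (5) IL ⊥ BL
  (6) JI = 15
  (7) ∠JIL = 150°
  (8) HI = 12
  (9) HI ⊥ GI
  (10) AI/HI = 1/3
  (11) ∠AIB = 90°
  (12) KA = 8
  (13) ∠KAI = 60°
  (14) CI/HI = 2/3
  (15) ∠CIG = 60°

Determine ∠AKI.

From the given relations: AI = 1/3·HI = 1/3·12 = 4.
Step 1: By the law of cosines on triangle KAI: KI² = 8² + 4² − 2·8·4·cos(60°) = 48, so KI = 4·√3.
Step 2: By the inverse law of cosines on triangle AKI: cos(∠AKI) = (8² + (4·√3)² − 4²) / (2·8·4·√3) = 96/110.85 = 0.866, so ∠AKI = 30°.

Therefore, the measure of angle ∠AKI = 30°.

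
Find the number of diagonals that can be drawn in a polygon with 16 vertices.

The number of diagonals in an n-gon is n(n - 3)/2.
For n = 16: 16(16 - 3)/2 = 16 × 13 / 2 = 104.

104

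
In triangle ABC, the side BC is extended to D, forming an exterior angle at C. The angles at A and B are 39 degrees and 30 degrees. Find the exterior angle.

By the exterior angle theorem, an exterior angle of a triangle equals the sum of the two remote interior angles.
Exterior angle = angle A + angle B
Exterior angle = 39 + 30 = 69 degrees

69 degrees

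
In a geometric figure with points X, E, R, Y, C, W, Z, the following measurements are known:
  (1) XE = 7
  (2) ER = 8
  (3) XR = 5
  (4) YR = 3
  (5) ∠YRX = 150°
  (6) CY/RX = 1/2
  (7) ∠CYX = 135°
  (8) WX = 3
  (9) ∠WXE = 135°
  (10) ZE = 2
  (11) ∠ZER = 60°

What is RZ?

Step 1: By the law of cosines on triangle REZ: RZ² = 8² + 2² − 2·8·2·cos(60°) = 52, so RZ = 2·√13.

Therefore, the length of RZ = 2·√13.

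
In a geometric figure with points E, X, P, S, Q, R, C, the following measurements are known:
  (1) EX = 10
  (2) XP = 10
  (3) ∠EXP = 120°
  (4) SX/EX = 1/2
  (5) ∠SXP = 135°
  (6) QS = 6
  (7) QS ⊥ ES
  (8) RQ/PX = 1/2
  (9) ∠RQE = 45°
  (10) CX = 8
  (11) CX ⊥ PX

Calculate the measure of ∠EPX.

Step 1: By the law of cosines on triangle PXE: PE² = 10² + 10² − 2·10·10·cos(120°) = 300, so PE = 10·√3.
Step 2: By the inverse law of cosines on triangle EPX: cos(∠EPX) = ((10·√3)² + 10² − 10²) / (2·10·√3·10) = 300/346.41 = 0.866, so ∠EPX = 30°.

Therefore, the measure of angle ∠EPX = 30°.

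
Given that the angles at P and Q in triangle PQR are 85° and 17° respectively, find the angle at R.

angle R = 180 - 85 - 17 = 78 degrees.

78 degrees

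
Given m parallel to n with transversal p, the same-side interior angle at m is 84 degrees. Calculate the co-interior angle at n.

Co-interior (same-side interior) angles are between the parallel lines on the same side of the transversal.
Unlike corresponding or alternate interior angles, they are supplementary rather than equal.
So the angle = 180 - 84 = 96 degrees.

96 degrees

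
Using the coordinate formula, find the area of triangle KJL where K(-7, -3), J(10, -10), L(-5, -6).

Shoelace: Area = (1/2)|-7(-10--6) + 10(-6--3) + -5(-3--10)| = (1/2)(37) = 37/2

37/2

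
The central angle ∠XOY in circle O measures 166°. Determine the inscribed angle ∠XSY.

By the inscribed angle theorem, the inscribed angle is half the central angle.
Inscribed angle = 166° / 2 = 83°

83°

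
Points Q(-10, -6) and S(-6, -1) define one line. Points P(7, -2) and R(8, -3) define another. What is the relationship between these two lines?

Slope of line 1: m1 = (-1 - -6)/(-6 - -10) = 5/4 = 5/4
Slope of line 2: m2 = (-3 - -2)/(8 - 7) = -1/1 = -1
For parallel lines we need equal slopes: 5/4 != -1.
For perpendicular lines we need m1*m2 = -1: (5/4)(-1) = -5/4 != -1.
Since neither condition holds, the lines are neither parallel nor perpendicular.

Neither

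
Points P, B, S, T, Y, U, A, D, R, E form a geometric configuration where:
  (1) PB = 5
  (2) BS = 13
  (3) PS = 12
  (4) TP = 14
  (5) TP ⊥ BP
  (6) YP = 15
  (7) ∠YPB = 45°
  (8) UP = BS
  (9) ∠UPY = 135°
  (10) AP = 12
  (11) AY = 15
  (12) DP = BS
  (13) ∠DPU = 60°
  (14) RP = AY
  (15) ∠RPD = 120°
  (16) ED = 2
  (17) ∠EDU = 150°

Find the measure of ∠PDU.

From the given relations: DP = BS = 13; UP = BS = 13.
Step 1: By the law of cosines on triangle DPU: DU² = 13² + 13² − 2·13·13·cos(60°) = 169, so DU = 13.
Step 2: By the inverse law of cosines on triangle PDU: cos(∠PDU) = (13² + 13² − 13²) / (2·13·13) = 169/338 = 0.5, so ∠PDU = 60°.

Therefore, the measure of angle ∠PDU = 60°.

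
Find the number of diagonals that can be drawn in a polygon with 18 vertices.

The number of diagonals in an n-gon is n(n - 3)/2.
For n = 18: 18(18 - 3)/2 = 18 × 15 / 2 = 135.

135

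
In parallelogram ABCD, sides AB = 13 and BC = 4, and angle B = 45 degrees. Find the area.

The area of a parallelogram equals the product of two adjacent sides times the sine of the included angle.
This is because the height equals 4 * sin(45°) = 2*sqrt(2).
Area = 13 * 2*sqrt(2) = 26*sqrt(2)

26*sqrt(2)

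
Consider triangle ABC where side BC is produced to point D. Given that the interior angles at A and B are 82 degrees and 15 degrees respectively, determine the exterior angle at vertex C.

By the exterior angle theorem, an exterior angle of a triangle equals the sum of the two remote interior angles.
Exterior angle = angle A + angle B
Exterior angle = 82 + 15 = 97 degrees

97 degrees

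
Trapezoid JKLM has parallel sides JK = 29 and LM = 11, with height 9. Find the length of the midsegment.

The midsegment (median) of a trapezoid connects the midpoints of the non-parallel sides.
Its length is the average of the two bases: (29 + 11) / 2 = 20.

20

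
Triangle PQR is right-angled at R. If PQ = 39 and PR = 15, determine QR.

QR = sqrt(39^2 - 15^2) = sqrt(1296) = 36

36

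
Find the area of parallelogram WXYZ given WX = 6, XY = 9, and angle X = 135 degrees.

Area = a * b * sin(theta)
Area = 6 * 9 * sin(135 degrees)
Area = 54 * sqrt(2)/2
Area = 27*sqrt(2)

27*sqrt(2)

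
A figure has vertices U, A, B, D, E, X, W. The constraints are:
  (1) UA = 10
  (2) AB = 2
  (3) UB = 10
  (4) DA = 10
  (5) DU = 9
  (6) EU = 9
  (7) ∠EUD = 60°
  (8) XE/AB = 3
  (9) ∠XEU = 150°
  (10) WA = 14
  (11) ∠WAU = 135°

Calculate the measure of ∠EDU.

Step 1: By the law of cosines on triangle DUE: DE² = 9² + 9² − 2·9·9·cos(60°) = 81, so DE = 9.
Step 2: By the inverse law of cosines on triangle EDU: cos(∠EDU) = (9² + 9² − 9²) / (2·9·9) = 81/162 = 0.5, so ∠EDU = 60°.

Therefore, the measure of angle ∠EDU = 60°.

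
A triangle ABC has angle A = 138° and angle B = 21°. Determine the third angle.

angle C = 180 - 138 - 21 = 21 degrees.

21 degrees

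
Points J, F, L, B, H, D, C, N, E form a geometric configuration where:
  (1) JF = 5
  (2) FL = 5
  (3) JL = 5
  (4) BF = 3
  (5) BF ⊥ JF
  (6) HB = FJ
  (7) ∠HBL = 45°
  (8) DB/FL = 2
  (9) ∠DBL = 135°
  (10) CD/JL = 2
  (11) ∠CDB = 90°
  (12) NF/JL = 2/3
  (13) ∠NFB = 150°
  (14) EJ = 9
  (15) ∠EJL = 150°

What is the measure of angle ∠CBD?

From the given relations: DB = 2·FL = 2·5 = 10; CD = 2·JL = 2·5 = 10.
Step 1: By the law of cosines on triangle BDC: BC² = 10² + 10² − 2·10·10·cos(90°) = 200, so BC = 10·√2.
Step 2: By the inverse law of cosines on triangle CBD: cos(∠CBD) = ((10·√2)² + 10² − 10²) / (2·10·√2·10) = 200/282.84 = 0.7071, so ∠CBD = 45°.

Therefore, the measure of angle ∠CBD = 45°.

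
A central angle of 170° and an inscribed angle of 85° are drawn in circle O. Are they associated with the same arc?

By the inscribed angle theorem, if both angles subtend the same arc, the inscribed angle must be half the central angle.
Half of 170° = 85°, which equals the given inscribed angle of 85°.
Therefore, yes, they correspond to the same arc.

Yes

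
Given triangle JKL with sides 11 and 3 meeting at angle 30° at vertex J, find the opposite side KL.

By the law of cosines: KL^2 = JK^2 + JL^2 - 2*JK*JL*cos(J)
KL^2 = 11^2 + 3^2 - 2*11*3*cos(30°)
KL^2 = 121 + 9 - 66*(sqrt(3)/2)
KL^2 = 130 - 33*sqrt(3)
KL = sqrt(130 - 33*sqrt(3))

sqrt(130 - 33*sqrt(3))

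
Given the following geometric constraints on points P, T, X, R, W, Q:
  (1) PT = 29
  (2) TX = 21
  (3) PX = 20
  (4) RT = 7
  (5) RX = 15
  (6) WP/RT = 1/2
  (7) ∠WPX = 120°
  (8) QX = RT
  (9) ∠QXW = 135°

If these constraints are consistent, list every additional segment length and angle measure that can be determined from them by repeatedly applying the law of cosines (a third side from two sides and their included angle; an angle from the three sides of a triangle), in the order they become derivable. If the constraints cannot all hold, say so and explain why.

The constraints are consistent. Derivable facts, in order:
After 1 step:
- XW ≈ 21.96
- ∠PTX = 43.6°
- ∠PXT = 90°
- ∠RTX = 25.66°
- ∠RXT = 11.66°
- ∠TPX = 46.4°
- ∠TRX = 142.68°
After 2 steps:
- WQ ≈ 27.36
- ∠PWX = 52.07°
- ∠PXW = 7.93°
After 3 steps:
- ∠QWX = 10.42°
- ∠WQX = 34.58°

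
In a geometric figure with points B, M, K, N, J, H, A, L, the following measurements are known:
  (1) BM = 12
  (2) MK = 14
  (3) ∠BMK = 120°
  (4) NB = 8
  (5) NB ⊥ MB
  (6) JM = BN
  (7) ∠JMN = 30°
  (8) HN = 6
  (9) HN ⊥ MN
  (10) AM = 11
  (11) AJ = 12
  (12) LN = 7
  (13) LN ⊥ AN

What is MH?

Step 1: By the law of cosines on triangle NBM: NM² = 8² + 12² − 2·8·12·cos(90°) = 208, so NM = 4·√13.
Step 2: By the law of cosines on triangle MNH: MH² = (4·√13)² + 6² − 2·4·√13·6·cos(90°) = 244, so MH = 2·√61.

Therefore, the length of MH = 2·√61.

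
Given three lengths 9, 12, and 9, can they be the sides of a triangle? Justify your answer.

Yes.
The triangle inequality requires that the sum of any two sides exceeds the third.
Here 9 + 9 = 18 > 12, so the condition is met.

Yes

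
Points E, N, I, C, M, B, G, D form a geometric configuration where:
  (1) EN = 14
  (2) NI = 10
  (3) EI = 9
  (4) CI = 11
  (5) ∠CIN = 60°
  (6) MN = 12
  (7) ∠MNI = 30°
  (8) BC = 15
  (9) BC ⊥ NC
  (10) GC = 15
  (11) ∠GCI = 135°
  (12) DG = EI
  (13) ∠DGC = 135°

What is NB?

Step 1: By the law of cosines on triangle CIN: CN² = 11² + 10² − 2·11·10·cos(60°) = 111, so CN = √111.
Step 2: By the law of cosines on triangle NCB: NB² = √111² + 15² − 2·√111·15·cos(90°) = 336, so NB = 4·√21.

Therefore, the length of NB = 4·√21.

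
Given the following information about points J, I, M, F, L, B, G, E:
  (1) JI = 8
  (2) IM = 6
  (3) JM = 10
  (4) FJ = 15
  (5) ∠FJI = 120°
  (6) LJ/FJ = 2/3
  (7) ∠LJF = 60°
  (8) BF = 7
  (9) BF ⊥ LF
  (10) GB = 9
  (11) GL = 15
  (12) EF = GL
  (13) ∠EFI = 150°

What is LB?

From the given relations: LJ = 2/3·FJ = 2/3·15 = 10.
Step 1: By the law of cosines on triangle LJF: LF² = 10² + 15² − 2·10·15·cos(60°) = 175, so LF = 5·√7.
Step 2: By the law of cosines on triangle LFB: LB² = (5·√7)² + 7² − 2·5·√7·7·cos(90°) = 224, so LB = 4·√14.

Therefore, the length of LB = 4·√14.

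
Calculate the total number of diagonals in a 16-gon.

Each of the 16 vertices connects to 13 non-adjacent vertices via diagonals.
Total connections = 16 × 13 = 208, but each diagonal is counted twice.
Number of diagonals = 208 / 2 = 104.

104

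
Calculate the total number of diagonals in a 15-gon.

Total line segments between 15 vertices = C(15,2) = 105.
Subtract the 15 sides: 105 - 15 = 90 diagonals.

90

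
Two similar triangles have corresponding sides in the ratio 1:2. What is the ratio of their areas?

The ratio of areas of similar triangles equals the square of the side ratio.
Side ratio = 1:2
Area ratio = (1/2)^2 = 1/4 = 1:4

1:4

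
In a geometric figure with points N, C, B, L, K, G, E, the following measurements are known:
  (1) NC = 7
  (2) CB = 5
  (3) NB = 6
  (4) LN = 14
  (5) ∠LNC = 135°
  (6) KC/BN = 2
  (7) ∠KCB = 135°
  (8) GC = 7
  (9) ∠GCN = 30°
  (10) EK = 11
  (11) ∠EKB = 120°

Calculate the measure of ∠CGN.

Step 1: By the law of cosines on triangle GCN: GN² = 7² + 7² − 2·7·7·cos(30°) = 13.13, so GN ≈ 3.62.
Step 2: By the inverse law of cosines on triangle CGN: cos(∠CGN) = (7² + 3.62² − 7²) / (2·7·3.62) = 13.13/50.73 = 0.2588, so ∠CGN = 75°.

Therefore, the measure of angle ∠CGN = 75°.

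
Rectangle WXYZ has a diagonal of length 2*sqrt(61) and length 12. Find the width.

b = sqrt(d^2 - a^2) = sqrt(244 - 144) = sqrt(100) = 10

10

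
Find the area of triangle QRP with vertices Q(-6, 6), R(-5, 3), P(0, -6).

The Shoelace formula computes the area from vertex coordinates by summing cross products.
For vertices (-6,6), (-5,3), (0,-6):
Signed sum = -6*3 - -5*6 + -5*-6 - 0*3 + 0*6 - -6*-6
= 12 + 30 + -36 = 6
Area = (1/2)|6| = 3.

3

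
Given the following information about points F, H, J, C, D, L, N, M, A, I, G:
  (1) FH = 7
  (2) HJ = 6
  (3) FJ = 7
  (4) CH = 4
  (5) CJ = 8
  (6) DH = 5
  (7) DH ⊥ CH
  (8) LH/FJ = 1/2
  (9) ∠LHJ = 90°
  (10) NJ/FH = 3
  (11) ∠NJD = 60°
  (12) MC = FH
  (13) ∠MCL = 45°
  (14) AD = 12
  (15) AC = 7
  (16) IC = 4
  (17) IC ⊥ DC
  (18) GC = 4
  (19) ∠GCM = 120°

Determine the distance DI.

Step 1: By the law of cosines on triangle CHD: CD² = 4² + 5² − 2·4·5·cos(90°) = 41, so CD = √41.
Step 2: By the law of cosines on triangle DCI: DI² = √41² + 4² − 2·√41·4·cos(90°) = 57, so DI = √57.

Therefore, the length of DI = √57.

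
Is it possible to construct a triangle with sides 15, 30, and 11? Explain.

The longest side is 30. The other two sides sum to 11 + 15 = 26.
Since 26 ≤ 30, the two shorter sides cannot reach around to close the triangle.

No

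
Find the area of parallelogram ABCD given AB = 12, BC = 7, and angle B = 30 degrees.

The area of a parallelogram equals the product of two adjacent sides times the sine of the included angle.
This is because the height equals 7 * sin(30°) = 7/2.
Area = 12 * 7/2 = 42

42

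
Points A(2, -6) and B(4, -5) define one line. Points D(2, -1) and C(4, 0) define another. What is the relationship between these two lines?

Slope of line 1: m1 = (-5 - -6)/(4 - 2) = 1/2 = 1/2
Slope of line 2: m2 = (0 - -1)/(4 - 2) = 1/2 = 1/2
Since m1 = m2 = 1/2, the lines are parallel.

Parallel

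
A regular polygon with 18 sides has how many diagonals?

The number of diagonals in an n-gon is n(n - 3)/2.
For n = 18: 18(18 - 3)/2 = 18 × 15 / 2 = 135.

135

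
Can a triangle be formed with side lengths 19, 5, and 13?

Check the triangle inequality: 5 + 13 = 18 ≤ 19.
Since the sum of two sides does not exceed the third, no triangle can be formed.

No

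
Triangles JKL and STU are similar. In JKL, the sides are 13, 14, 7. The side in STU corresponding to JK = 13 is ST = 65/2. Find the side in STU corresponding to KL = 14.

Since the triangles are similar, the ratio of corresponding sides is constant.
Scale factor k = ST / JK = 65/2 / 13 = 5/2
TU = k * KL = 5/2 * 14 = 35

35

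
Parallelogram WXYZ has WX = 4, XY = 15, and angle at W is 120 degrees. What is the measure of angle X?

In a parallelogram, consecutive angles are supplementary (sum to 180°).
angle X = 180 - angle W
angle X = 180 - 120
angle X = 60 degrees

60 degrees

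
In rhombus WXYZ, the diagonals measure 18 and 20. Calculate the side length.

The diagonals of a rhombus bisect each other at right angles.
Half-diagonals: 18/2 = 9 and 20/2 = 10
side = sqrt(9^2 + 10^2)
side = sqrt(81 + 100)
side = sqrt(181)

sqrt(181)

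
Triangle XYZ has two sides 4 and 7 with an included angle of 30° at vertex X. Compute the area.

Area = (1/2) * XY * XZ * sin(X)
Area = (1/2) * 4 * 7 * sin(30°)
Area = (1/2) * 4 * 7 * 1/2
Area = 7

7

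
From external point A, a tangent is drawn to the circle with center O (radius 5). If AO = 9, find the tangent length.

tangent = √(d² - r²) = √(9² - 5²) = √(81 - 25) = √56 = 2*sqrt(14)

2*sqrt(14)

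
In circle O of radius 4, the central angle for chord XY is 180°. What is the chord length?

Chord length = 2r sin(θ/2)
= 2 × 4 × sin(180°/2)
= 2 × 4 × sin(90°)
= 8

8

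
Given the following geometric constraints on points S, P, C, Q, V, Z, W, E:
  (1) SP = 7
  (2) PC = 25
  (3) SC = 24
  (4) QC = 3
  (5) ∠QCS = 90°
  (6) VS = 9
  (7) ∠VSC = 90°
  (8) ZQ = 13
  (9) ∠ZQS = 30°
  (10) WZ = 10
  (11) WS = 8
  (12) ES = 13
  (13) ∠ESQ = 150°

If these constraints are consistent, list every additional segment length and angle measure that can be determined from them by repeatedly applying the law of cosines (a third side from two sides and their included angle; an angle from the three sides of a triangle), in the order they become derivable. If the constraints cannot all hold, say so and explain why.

The constraints are consistent. Derivable facts, in order:
After 1 step:
- CV = 3·√73
- SQ = 3·√65
- ∠CPS = 73.74°
- ∠CSP = 90°
- ∠PCS = 16.26°
After 2 steps:
- QE ≈ 36.04
- SZ ≈ 14.47
- ∠CQS = 82.87°
- ∠CSQ = 7.13°
- ∠CVS = 69.44°
- ∠SCV = 20.56°
After 3 steps:
- ∠EQS = 10.39°
- ∠QES = 19.61°
- ∠QSZ = 26.69°
- ∠QZS = 123.31°
- ∠SWZ = 106.48°
- ∠SZW = 32.01°
- ∠WSZ = 41.5°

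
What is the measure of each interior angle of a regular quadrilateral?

Each interior angle of a regular n-gon is (n - 2) * 180 / n.
For n = 4: (4 - 2) * 180 / 4 = 360/4 = 90 degrees.

90 degrees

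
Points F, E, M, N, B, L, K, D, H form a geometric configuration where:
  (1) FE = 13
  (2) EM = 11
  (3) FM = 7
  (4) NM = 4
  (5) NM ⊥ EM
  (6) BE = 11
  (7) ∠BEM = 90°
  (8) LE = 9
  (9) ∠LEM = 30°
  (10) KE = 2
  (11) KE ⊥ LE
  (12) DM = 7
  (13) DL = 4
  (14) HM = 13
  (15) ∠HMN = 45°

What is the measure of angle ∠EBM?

Step 1: By the law of cosines on triangle BEM: BM² = 11² + 11² − 2·11·11·cos(90°) = 242, so BM = 11·√2.
Step 2: By the inverse law of cosines on triangle EBM: cos(∠EBM) = (11² + (11·√2)² − 11²) / (2·11·11·√2) = 242/342.24 = 0.7071, so ∠EBM = 45°.

Therefore, the measure of angle ∠EBM = 45°.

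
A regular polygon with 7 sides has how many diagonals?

The number of diagonals in an n-gon is n(n - 3)/2.
For n = 7: 7(7 - 3)/2 = 7 × 4 / 2 = 14.

14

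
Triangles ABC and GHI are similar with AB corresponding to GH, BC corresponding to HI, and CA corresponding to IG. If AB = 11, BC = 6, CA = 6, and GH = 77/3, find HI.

k = 77/3/11 = 7/3. HI = 7/3 * 6 = 14.

14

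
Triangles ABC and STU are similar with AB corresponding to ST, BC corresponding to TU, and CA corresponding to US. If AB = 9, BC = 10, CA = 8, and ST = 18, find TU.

Similar triangles have proportional sides. Setting up the proportion:
ST / AB = TU / BC
18 / 9 = TU / 10
TU = 10 * 18 / 9 = 20.

20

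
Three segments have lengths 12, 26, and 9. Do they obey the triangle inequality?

Check the triangle inequality: 12 + 9 = 21 ≤ 26.
Since the sum of two sides does not exceed the third, no triangle can be formed.

No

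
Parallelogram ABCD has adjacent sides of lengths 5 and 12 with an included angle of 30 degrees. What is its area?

The area of a parallelogram equals the product of two adjacent sides times the sine of the included angle.
This is because the height equals 12 * sin(30°) = 6.
Area = 5 * 6 = 30

30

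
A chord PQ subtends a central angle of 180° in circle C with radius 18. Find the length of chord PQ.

Chord = 2(18) sin(90°) = 36

36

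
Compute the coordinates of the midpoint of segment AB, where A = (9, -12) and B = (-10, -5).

M = ((x₁ + x₂)/2, (y₁ + y₂)/2)
= ((9 + -10)/2, (-12 + -5)/2)
= (-1/2, -17/2) = (-1/2, -17/2)

(-1/2, -17/2)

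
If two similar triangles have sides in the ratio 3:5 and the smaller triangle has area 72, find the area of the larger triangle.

For similar figures, the area ratio equals the square of the side ratio.
Side ratio (the smaller triangle to the larger triangle) = 3:5, so area ratio = 3^2:5^2 = 9:25.
If the area of the smaller triangle is 72, then the area of the larger triangle = 72 * (25/9) = 200.

200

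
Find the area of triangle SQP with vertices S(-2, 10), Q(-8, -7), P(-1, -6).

Shoelace: Area = (1/2)|-2(-7--6) + -8(-6-10) + -1(10--7)| = (1/2)(113) = 113/2

113/2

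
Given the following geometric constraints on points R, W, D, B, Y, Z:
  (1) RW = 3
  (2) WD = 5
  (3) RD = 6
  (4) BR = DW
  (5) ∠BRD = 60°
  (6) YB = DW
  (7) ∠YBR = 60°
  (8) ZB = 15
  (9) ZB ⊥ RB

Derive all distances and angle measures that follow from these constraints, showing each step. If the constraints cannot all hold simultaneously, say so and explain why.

The constraints are consistent.

From the given relations:
  BR = DW = 5
  YB = DW = 5

Step 1: From RB = 5, BY = 5, and ∠RBY = 60°, by the law of cosines:
  RY² = RB² + BY² - 2·RB·BY·cos(60°) = 25 + 25 - 25 = 25
  RY = 5

Step 2: From RB = 5, BZ = 15, and ∠RBZ = 90°, by the law of cosines:
  RZ² = RB² + BZ² - 2·RB·BZ·cos(90°) = 25 + 225 - 0 = 250
  RZ = 5·√10

Step 3: From DR = 6, RB = 5, and ∠DRB = 60°, by the law of cosines:
  DB² = DR² + RB² - 2·DR·RB·cos(60°) = 36 + 25 - 30 = 31
  DB = √31

Step 4: From RD = 6, RW = 3, DW = 5, by the inverse law of cosines:
  cos(∠DRW) = (RD² + RW² - DW²) / (2·RD·RW)
  ∠DRW = 56.25°

Step 5: From WD = 5, WR = 3, DR = 6, by the inverse law of cosines:
  cos(∠DWR) = (WD² + WR² - DR²) / (2·WD·WR)
  ∠DWR = 93.82°

Step 6: From DR = 6, DW = 5, RW = 3, by the inverse law of cosines:
  cos(∠RDW) = (DR² + DW² - RW²) / (2·DR·DW)
  ∠RDW = 29.93°

Step 7: From RB = 5, RY = 5, BY = 5, by the inverse law of cosines:
  cos(∠BRY) = (RB² + RY² - BY²) / (2·RB·RY)
  ∠BRY = 60°

Step 8: From RB = 5, RZ = 5·√10, BZ = 15, by the inverse law of cosines:
  cos(∠BRZ) = (RB² + RZ² - BZ²) / (2·RB·RZ)
  ∠BRZ = 71.57°

Step 9: From DB = √31, DR = 6, BR = 5, by the inverse law of cosines:
  cos(∠BDR) = (DB² + DR² - BR²) / (2·DB·DR)
  ∠BDR = 51.05°

Step 10: From BD = √31, BR = 5, DR = 6, by the inverse law of cosines:
  cos(∠DBR) = (BD² + BR² - DR²) / (2·BD·BR)
  ∠DBR = 68.95°

Step 11: From YB = 5, YR = 5, BR = 5, by the inverse law of cosines:
  cos(∠BYR) = (YB² + YR² - BR²) / (2·YB·YR)
  ∠BYR = 60°

Step 12: From ZB = 15, ZR = 5·√10, BR = 5, by the inverse law of cosines:
  cos(∠BZR) = (ZB² + ZR² - BR²) / (2·ZB·ZR)
  ∠BZR = 18.43°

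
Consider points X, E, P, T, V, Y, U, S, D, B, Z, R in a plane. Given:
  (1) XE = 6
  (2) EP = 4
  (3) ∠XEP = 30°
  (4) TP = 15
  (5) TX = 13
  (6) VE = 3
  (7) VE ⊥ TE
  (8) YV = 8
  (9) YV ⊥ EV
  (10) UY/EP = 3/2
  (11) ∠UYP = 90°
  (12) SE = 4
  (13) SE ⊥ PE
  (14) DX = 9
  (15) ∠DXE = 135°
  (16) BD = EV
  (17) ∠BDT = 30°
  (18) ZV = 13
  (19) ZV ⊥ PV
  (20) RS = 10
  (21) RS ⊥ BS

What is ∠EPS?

Step 1: By the law of cosines on triangle PES: PS² = 4² + 4² − 2·4·4·cos(90°) = 32, so PS = 4·√2.
Step 2: By the inverse law of cosines on triangle EPS: cos(∠EPS) = (4² + (4·√2)² − 4²) / (2·4·4·√2) = 32/45.25 = 0.7071, so ∠EPS = 45°.

Therefore, the measure of angle ∠EPS = 45°.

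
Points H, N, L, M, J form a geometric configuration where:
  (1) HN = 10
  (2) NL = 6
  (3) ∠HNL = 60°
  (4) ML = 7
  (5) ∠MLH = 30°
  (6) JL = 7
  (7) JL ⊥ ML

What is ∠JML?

Step 1: By the law of cosines on triangle MLJ: MJ² = 7² + 7² − 2·7·7·cos(90°) = 98, so MJ = 7·√2.
Step 2: By the inverse law of cosines on triangle JML: cos(∠JML) = ((7·√2)² + 7² − 7²) / (2·7·√2·7) = 98/138.59 = 0.7071, so ∠JML = 45°.

Therefore, the measure of angle ∠JML = 45°.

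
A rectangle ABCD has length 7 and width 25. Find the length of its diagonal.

d = sqrt(7^2 + 25^2) = sqrt(674)

sqrt(674)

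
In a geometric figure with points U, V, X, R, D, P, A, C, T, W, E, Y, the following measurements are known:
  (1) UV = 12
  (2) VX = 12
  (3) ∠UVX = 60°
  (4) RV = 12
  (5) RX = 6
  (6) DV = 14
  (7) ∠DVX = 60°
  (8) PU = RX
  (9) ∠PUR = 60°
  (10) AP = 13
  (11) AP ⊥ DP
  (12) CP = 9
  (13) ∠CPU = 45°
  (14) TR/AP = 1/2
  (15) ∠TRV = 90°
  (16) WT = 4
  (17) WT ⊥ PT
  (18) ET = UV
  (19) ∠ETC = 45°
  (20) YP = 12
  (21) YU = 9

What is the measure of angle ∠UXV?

Step 1: By the law of cosines on triangle XVU: XU² = 12² + 12² − 2·12·12·cos(60°) = 144, so XU = 12.
Step 2: By the inverse law of cosines on triangle UXV: cos(∠UXV) = (12² + 12² − 12²) / (2·12·12) = 144/288 = 0.5, so ∠UXV = 60°.

Therefore, the measure of angle ∠UXV = 60°.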